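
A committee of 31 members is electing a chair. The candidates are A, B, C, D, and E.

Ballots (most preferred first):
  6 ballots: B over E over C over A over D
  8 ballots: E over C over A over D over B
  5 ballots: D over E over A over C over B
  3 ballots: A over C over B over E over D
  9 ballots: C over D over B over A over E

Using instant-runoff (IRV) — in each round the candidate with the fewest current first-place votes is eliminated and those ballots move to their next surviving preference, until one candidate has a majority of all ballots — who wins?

E

Round 1: A 3, B 6, C 9, D 5, E 8. A eliminated.
Round 2: B 6, C 12, D 5, E 8. D eliminated.
Round 3: B 6, C 12, E 13. B eliminated.
Round 4: C 12, E 19. E has a majority (≥16).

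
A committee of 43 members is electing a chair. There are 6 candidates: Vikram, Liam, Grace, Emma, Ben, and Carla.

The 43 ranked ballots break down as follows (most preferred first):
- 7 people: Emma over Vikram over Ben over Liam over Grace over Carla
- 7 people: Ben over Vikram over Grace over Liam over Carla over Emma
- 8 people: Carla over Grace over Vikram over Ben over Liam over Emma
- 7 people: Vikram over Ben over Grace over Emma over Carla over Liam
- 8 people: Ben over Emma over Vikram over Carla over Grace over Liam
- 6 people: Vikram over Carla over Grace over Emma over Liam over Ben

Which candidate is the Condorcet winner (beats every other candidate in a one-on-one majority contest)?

Vikram

Vikram vs Liam: 43–0
Vikram vs Grace: 35–8
Vikram vs Emma: 28–15
Vikram vs Ben: 28–15
Vikram vs Carla: 35–8
Vikram beats every other candidate.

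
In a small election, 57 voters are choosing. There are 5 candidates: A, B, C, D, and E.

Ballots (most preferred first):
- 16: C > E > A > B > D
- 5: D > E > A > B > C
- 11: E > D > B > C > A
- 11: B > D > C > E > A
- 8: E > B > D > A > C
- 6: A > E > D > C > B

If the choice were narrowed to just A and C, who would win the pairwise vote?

C

A is ranked above C on 19 ballots; C above A on 38.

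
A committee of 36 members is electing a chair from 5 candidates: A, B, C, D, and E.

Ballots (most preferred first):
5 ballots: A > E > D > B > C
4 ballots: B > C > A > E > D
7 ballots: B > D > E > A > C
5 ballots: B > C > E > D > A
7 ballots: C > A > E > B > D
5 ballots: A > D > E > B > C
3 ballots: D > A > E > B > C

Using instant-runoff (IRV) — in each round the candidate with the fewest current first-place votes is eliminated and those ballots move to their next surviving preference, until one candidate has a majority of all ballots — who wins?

Round 1: A 10, B 16, C 7, D 3, E 0. E eliminated.
Round 2: A 10, B 16, C 7, D 3. D eliminated.
Round 3: A 13, B 16, C 7. C eliminated.
Round 4: A 20, B 16. A has a majority (≥19).

A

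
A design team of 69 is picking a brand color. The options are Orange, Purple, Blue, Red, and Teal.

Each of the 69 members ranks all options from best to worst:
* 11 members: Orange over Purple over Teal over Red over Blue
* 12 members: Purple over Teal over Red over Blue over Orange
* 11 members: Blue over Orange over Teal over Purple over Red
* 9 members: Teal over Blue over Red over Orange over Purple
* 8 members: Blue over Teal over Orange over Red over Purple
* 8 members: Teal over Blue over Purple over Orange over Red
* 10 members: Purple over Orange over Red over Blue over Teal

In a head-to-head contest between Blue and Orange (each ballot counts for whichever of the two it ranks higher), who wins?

Blue

Blue is ranked above Orange on 48 ballots; Orange above Blue on 21.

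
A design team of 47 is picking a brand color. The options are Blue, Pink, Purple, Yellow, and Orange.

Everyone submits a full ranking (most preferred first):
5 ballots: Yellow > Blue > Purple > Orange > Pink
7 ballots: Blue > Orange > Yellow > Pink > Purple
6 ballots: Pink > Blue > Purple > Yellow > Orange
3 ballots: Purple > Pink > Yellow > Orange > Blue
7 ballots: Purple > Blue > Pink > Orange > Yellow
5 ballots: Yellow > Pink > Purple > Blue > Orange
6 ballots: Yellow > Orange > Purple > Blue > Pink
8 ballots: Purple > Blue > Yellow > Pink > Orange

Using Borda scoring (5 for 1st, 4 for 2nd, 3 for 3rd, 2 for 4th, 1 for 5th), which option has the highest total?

Blue

Blue: 5×4 + 7×5 + 6×4 + 3×1 + 7×4 + 5×2 + 6×2 + 8×4 = 164
Pink: 5×1 + 7×2 + 6×5 + 3×4 + 7×3 + 5×4 + 6×1 + 8×2 = 124
Purple: 5×3 + 7×1 + 6×3 + 3×5 + 7×5 + 5×3 + 6×3 + 8×5 = 163
Yellow: 5×5 + 7×3 + 6×2 + 3×3 + 7×1 + 5×5 + 6×5 + 8×3 = 153
Orange: 5×2 + 7×4 + 6×1 + 3×2 + 7×2 + 5×1 + 6×4 + 8×1 = 101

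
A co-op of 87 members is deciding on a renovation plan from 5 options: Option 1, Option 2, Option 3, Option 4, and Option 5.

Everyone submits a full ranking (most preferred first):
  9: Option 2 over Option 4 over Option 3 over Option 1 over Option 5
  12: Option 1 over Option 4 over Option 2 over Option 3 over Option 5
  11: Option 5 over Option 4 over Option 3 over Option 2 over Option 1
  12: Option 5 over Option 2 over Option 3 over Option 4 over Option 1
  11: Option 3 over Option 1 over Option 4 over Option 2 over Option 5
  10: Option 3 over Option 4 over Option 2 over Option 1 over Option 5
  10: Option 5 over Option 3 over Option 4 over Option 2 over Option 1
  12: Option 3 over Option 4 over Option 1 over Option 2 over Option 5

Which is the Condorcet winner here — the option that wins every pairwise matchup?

Option 3

Option 3 vs Option 1: 75–12
Option 3 vs Option 2: 54–33
Option 3 vs Option 4: 55–32
Option 3 vs Option 5: 54–33
Option 3 beats every other option.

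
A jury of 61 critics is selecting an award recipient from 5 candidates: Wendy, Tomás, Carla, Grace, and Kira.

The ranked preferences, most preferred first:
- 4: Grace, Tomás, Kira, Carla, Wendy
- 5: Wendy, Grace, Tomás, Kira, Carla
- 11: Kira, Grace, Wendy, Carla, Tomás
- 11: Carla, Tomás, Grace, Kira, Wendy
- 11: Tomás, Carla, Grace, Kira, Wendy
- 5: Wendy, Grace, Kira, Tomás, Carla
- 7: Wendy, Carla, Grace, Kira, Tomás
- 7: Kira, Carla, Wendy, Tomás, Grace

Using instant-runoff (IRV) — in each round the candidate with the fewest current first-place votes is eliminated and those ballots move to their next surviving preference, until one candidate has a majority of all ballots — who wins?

Tomás

Round 1: Wendy 17, Tomás 11, Carla 11, Grace 4, Kira 18. Grace eliminated.
Round 2: Wendy 17, Tomás 15, Carla 11, Kira 18. Carla eliminated.
Round 3: Wendy 17, Tomás 26, Kira 18. Wendy eliminated.
Round 4: Tomás 31, Kira 30. Tomás has a majority (≥31).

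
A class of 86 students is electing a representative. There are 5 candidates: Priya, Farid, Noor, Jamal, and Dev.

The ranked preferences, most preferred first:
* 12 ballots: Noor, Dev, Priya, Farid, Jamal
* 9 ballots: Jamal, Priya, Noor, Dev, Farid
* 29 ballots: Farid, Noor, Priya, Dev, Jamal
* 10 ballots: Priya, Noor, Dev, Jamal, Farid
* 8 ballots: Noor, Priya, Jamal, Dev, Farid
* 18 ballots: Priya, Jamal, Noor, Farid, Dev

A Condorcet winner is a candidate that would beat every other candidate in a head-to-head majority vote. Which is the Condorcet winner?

Noor

Noor vs Priya: 49–37
Noor vs Farid: 57–29
Noor vs Jamal: 59–27
Noor vs Dev: 86–0
Noor beats every other candidate.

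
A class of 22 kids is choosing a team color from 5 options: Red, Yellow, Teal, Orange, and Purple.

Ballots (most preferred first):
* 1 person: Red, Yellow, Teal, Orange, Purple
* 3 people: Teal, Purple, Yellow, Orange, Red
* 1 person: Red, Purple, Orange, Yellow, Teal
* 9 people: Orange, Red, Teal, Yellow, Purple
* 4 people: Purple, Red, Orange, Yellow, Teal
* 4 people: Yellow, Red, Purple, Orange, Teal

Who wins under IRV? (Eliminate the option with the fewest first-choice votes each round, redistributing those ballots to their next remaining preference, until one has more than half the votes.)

Round 1: Red 2, Yellow 4, Teal 3, Orange 9, Purple 4. Red eliminated.
Round 2: Yellow 5, Teal 3, Orange 9, Purple 5. Teal eliminated.
Round 3: Yellow 5, Orange 9, Purple 8. Yellow eliminated.
Round 4: Orange 10, Purple 12. Purple has a majority (≥12).

Purple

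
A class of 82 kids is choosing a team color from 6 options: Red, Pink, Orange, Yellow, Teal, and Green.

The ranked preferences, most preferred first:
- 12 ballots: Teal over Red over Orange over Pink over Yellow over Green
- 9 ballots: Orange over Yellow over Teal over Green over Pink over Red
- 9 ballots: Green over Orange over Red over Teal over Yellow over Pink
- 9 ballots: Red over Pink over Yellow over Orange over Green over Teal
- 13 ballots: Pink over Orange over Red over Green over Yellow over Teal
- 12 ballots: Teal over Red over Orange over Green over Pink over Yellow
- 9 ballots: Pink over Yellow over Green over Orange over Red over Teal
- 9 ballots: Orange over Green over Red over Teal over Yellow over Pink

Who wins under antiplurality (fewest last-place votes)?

Orange

Last-place votes: Red 9, Pink 18, Orange 0, Yellow 12, Teal 31, Green 12.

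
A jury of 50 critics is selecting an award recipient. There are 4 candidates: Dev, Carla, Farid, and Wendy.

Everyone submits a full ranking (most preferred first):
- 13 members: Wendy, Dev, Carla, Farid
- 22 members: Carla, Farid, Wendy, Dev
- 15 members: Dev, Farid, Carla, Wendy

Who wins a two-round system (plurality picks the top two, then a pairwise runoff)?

Round 1 first-place votes: Dev 15, Carla 22, Farid 0, Wendy 13. Carla and Dev advance.
Runoff: Carla is ranked above Dev on 22 ballots, Dev above Carla on 28.

Dev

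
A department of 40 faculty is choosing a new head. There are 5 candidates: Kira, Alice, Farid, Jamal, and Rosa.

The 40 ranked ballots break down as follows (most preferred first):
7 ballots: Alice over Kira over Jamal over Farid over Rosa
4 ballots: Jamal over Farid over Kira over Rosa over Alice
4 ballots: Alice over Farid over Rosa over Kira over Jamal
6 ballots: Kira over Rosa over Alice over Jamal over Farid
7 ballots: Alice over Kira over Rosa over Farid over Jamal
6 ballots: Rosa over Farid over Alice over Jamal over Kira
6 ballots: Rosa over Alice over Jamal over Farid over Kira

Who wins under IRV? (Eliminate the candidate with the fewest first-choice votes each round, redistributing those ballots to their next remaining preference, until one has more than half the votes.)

Round 1: Kira 6, Alice 18, Farid 0, Jamal 4, Rosa 12. Farid eliminated.
Round 2: Kira 6, Alice 18, Jamal 4, Rosa 12. Jamal eliminated.
Round 3: Kira 10, Alice 18, Rosa 12. Kira eliminated.
Round 4: Alice 18, Rosa 22. Rosa has a majority (≥21).

Rosa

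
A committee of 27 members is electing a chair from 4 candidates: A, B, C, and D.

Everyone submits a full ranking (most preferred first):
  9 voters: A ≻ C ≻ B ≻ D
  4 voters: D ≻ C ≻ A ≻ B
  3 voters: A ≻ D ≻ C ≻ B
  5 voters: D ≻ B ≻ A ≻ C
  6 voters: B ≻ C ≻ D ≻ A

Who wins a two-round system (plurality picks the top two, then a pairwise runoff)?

D

Round 1 first-place votes: A 12, B 6, C 0, D 9. A and D advance.
Runoff: A is ranked above D on 12 ballots, D above A on 15.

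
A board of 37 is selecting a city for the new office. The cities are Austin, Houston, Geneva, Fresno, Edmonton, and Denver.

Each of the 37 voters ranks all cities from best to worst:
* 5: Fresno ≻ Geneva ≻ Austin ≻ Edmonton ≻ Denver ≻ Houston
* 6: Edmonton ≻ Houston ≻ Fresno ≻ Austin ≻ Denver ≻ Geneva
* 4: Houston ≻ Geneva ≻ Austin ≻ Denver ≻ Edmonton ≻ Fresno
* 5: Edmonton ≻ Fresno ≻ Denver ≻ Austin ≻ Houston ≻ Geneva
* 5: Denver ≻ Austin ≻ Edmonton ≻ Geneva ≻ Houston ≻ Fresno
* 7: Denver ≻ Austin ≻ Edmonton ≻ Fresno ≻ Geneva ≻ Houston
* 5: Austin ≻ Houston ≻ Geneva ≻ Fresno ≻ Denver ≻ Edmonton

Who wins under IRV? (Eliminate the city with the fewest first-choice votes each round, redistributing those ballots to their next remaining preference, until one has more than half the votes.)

Round 1: Austin 5, Houston 4, Geneva 0, Fresno 5, Edmonton 11, Denver 12. Geneva eliminated.
Round 2: Austin 5, Houston 4, Fresno 5, Edmonton 11, Denver 12. Houston eliminated.
Round 3: Austin 9, Fresno 5, Edmonton 11, Denver 12. Fresno eliminated.
Round 4: Austin 14, Edmonton 11, Denver 12. Edmonton eliminated.
Round 5: Austin 20, Denver 17. Austin has a majority (≥19).

Austin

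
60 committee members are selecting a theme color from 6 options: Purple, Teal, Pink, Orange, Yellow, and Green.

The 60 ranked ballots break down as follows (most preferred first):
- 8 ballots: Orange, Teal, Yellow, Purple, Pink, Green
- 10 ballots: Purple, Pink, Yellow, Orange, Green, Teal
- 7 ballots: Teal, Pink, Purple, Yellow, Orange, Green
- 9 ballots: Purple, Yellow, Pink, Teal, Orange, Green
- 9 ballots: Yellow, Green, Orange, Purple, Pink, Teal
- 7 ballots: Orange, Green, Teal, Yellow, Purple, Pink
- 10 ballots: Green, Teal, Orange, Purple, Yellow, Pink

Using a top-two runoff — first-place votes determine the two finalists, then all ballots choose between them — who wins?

Orange

Round 1 first-place votes: Purple 19, Teal 7, Pink 0, Orange 15, Yellow 9, Green 10. Purple and Orange advance.
Runoff: Purple is ranked above Orange on 26 ballots, Orange above Purple on 34.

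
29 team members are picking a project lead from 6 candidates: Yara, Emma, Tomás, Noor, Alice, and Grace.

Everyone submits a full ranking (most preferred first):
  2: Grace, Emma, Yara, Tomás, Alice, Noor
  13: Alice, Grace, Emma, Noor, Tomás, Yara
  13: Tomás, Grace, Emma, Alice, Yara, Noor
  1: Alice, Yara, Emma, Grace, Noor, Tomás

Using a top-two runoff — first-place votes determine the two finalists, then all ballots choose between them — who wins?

Tomás

Round 1 first-place votes: Yara 0, Emma 0, Tomás 13, Noor 0, Alice 14, Grace 2. Alice and Tomás advance.
Runoff: Alice is ranked above Tomás on 14 ballots, Tomás above Alice on 15.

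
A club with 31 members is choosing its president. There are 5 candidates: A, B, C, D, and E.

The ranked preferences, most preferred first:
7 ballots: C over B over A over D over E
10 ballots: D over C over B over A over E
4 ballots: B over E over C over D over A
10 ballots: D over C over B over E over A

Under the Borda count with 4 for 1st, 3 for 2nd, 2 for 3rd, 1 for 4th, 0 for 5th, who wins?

C

A: 7×2 + 10×1 + 4×0 + 10×0 = 24
B: 7×3 + 10×2 + 4×4 + 10×2 = 77
C: 7×4 + 10×3 + 4×2 + 10×3 = 96
D: 7×1 + 10×4 + 4×1 + 10×4 = 91
E: 7×0 + 10×0 + 4×3 + 10×1 = 22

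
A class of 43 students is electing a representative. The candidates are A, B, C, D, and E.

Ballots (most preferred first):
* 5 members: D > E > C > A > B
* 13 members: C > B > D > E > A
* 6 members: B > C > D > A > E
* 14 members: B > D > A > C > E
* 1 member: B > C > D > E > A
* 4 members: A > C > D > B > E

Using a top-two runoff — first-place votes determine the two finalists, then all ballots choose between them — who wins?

Round 1 first-place votes: A 4, B 21, C 13, D 5, E 0. B and C advance.
Runoff: B is ranked above C on 21 ballots, C above B on 22.

C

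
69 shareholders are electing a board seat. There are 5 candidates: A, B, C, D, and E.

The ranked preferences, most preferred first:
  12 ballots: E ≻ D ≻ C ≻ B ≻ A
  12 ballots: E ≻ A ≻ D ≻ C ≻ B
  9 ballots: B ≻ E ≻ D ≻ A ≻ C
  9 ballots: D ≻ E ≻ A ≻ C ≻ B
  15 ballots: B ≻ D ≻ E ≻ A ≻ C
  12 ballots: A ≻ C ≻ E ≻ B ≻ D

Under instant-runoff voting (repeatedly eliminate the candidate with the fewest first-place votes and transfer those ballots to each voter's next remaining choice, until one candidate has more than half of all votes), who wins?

E

Round 1: A 12, B 24, C 0, D 9, E 24. C eliminated.
Round 2: A 12, B 24, D 9, E 24. D eliminated.
Round 3: A 12, B 24, E 33. A eliminated.
Round 4: B 24, E 45. E has a majority (≥35).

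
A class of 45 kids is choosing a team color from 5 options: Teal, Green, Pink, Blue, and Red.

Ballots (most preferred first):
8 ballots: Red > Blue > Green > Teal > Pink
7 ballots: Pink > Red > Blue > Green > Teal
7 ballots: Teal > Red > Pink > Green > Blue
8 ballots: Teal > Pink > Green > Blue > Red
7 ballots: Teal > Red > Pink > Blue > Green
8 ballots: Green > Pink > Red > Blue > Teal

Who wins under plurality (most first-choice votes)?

First-place votes: Teal 22, Green 8, Pink 7, Blue 0, Red 8.

Teal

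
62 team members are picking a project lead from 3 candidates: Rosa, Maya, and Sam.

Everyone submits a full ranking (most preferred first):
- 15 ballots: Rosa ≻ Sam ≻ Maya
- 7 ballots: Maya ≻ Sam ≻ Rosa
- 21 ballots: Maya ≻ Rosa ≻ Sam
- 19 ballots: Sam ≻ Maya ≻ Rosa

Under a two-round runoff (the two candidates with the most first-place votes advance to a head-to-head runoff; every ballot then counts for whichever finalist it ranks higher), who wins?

Round 1 first-place votes: Rosa 15, Maya 28, Sam 19. Maya and Sam advance.
Runoff: Maya is ranked above Sam on 28 ballots, Sam above Maya on 34.

Sam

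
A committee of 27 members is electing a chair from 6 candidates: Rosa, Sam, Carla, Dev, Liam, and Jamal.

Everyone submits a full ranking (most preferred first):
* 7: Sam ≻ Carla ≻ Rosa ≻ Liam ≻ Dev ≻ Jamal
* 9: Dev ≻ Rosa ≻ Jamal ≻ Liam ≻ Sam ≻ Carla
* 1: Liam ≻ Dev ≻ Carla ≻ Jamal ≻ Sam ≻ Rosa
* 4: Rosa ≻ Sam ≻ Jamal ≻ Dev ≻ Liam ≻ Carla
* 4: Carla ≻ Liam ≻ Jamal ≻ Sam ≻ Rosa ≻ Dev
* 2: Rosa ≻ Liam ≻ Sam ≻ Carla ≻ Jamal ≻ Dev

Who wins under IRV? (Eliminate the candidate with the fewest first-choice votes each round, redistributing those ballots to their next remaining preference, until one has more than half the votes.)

Round 1: Rosa 6, Sam 7, Carla 4, Dev 9, Liam 1, Jamal 0. Jamal eliminated.
Round 2: Rosa 6, Sam 7, Carla 4, Dev 9, Liam 1. Liam eliminated.
Round 3: Rosa 6, Sam 7, Carla 4, Dev 10. Carla eliminated.
Round 4: Rosa 6, Sam 11, Dev 10. Rosa eliminated.
Round 5: Sam 17, Dev 10. Sam has a majority (≥14).

Sam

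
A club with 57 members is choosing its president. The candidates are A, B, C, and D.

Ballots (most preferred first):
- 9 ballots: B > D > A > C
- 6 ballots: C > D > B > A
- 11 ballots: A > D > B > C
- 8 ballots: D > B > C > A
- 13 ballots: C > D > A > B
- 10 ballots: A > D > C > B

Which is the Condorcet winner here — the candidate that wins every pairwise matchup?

D

D vs A: 36–21
D vs B: 48–9
D vs C: 38–19
D beats every other candidate.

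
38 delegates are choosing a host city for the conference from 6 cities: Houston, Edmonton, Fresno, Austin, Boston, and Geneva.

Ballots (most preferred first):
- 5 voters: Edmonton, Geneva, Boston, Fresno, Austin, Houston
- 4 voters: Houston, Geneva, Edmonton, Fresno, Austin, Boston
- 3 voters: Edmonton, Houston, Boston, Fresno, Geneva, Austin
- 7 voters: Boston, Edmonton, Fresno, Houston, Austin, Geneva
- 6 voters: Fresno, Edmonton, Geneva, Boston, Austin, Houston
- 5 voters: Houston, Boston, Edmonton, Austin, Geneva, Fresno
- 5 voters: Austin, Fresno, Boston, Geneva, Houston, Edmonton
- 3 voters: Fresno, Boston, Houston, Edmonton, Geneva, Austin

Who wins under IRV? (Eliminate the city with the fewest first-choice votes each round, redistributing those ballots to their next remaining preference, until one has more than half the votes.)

Edmonton

Round 1: Houston 9, Edmonton 8, Fresno 9, Austin 5, Boston 7, Geneva 0. Geneva eliminated.
Round 2: Houston 9, Edmonton 8, Fresno 9, Austin 5, Boston 7. Austin eliminated.
Round 3: Houston 9, Edmonton 8, Fresno 14, Boston 7. Boston eliminated.
Round 4: Houston 9, Edmonton 15, Fresno 14. Houston eliminated.
Round 5: Edmonton 24, Fresno 14. Edmonton has a majority (≥20).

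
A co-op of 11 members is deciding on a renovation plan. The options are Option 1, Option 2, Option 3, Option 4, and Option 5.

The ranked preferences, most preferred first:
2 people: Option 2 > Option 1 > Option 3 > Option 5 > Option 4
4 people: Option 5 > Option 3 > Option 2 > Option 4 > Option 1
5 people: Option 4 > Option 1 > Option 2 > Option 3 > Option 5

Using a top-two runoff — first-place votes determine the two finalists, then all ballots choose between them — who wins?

Round 1 first-place votes: Option 1 0, Option 2 2, Option 3 0, Option 4 5, Option 5 4. Option 4 and Option 5 advance.
Runoff: Option 4 is ranked above Option 5 on 5 ballots, Option 5 above Option 4 on 6.

Option 5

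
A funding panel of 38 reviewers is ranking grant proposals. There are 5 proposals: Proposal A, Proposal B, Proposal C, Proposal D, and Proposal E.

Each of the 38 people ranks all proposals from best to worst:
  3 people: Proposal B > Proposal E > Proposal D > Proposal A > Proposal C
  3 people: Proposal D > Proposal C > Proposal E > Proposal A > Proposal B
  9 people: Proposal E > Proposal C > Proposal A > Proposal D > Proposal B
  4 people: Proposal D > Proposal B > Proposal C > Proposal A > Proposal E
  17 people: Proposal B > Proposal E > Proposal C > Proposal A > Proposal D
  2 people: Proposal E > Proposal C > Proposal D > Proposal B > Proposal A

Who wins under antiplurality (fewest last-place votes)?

Last-place votes: Proposal A 2, Proposal B 12, Proposal C 3, Proposal D 17, Proposal E 4.

Proposal A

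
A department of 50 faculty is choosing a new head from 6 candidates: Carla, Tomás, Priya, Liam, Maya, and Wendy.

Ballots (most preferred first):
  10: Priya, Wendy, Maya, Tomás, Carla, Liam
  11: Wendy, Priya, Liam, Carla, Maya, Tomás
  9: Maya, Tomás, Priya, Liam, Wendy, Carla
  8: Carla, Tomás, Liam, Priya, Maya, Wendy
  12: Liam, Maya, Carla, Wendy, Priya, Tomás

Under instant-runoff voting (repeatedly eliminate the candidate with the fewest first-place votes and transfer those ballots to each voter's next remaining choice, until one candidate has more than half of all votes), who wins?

Priya

Round 1: Carla 8, Tomás 0, Priya 10, Liam 12, Maya 9, Wendy 11. Tomás eliminated.
Round 2: Carla 8, Priya 10, Liam 12, Maya 9, Wendy 11. Carla eliminated.
Round 3: Priya 10, Liam 20, Maya 9, Wendy 11. Maya eliminated.
Round 4: Priya 19, Liam 20, Wendy 11. Wendy eliminated.
Round 5: Priya 30, Liam 20. Priya has a majority (≥26).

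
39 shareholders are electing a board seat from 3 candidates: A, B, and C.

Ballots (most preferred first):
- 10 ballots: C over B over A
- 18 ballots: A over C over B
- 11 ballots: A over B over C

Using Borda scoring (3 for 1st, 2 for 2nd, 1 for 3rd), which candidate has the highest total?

A

A: 10×1 + 18×3 + 11×3 = 97
B: 10×2 + 18×1 + 11×2 = 60
C: 10×3 + 18×2 + 11×1 = 77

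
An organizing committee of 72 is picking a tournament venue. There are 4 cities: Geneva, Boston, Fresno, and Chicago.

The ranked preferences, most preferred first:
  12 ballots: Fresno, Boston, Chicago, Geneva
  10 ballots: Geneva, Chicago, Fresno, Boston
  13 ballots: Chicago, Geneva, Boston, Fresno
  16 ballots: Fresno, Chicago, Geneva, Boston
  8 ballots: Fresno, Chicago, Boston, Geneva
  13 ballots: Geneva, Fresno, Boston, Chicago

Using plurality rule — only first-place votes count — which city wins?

First-place votes: Geneva 23, Boston 0, Fresno 36, Chicago 13.

Fresno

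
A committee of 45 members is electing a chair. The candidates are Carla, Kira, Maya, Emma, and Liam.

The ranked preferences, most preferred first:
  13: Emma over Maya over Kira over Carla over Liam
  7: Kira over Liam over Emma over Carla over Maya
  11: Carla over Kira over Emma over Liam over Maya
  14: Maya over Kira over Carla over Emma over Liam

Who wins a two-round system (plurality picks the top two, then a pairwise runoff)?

Round 1 first-place votes: Carla 11, Kira 7, Maya 14, Emma 13, Liam 0. Maya and Emma advance.
Runoff: Maya is ranked above Emma on 14 ballots, Emma above Maya on 31.

Emma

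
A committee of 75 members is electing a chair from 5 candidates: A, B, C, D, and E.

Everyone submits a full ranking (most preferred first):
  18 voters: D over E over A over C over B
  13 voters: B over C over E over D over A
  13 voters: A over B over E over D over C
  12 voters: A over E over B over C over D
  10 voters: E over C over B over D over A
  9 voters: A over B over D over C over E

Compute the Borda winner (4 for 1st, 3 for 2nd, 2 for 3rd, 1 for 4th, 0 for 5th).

E

A: 18×2 + 13×0 + 13×4 + 12×4 + 10×0 + 9×4 = 172
B: 18×0 + 13×4 + 13×3 + 12×2 + 10×2 + 9×3 = 162
C: 18×1 + 13×3 + 13×0 + 12×1 + 10×3 + 9×1 = 108
D: 18×4 + 13×1 + 13×1 + 12×0 + 10×1 + 9×2 = 126
E: 18×3 + 13×2 + 13×2 + 12×3 + 10×4 + 9×0 = 182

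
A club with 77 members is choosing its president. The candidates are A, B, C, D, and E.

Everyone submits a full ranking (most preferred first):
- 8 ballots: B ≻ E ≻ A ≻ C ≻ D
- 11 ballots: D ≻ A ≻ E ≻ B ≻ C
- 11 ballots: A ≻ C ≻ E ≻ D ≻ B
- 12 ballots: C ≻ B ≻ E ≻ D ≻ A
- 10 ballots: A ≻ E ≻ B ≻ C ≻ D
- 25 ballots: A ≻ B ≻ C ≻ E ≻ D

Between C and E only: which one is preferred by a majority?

C is ranked above E on 48 ballots; E above C on 29.

C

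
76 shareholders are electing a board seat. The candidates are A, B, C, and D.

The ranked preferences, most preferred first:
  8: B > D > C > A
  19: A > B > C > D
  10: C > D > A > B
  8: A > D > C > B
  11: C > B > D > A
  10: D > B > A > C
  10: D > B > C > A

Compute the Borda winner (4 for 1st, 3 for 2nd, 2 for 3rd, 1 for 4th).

A: 8×1 + 19×4 + 10×2 + 8×4 + 11×1 + 10×2 + 10×1 = 177
B: 8×4 + 19×3 + 10×1 + 8×1 + 11×3 + 10×3 + 10×3 = 200
C: 8×2 + 19×2 + 10×4 + 8×2 + 11×4 + 10×1 + 10×2 = 184
D: 8×3 + 19×1 + 10×3 + 8×3 + 11×2 + 10×4 + 10×4 = 199

B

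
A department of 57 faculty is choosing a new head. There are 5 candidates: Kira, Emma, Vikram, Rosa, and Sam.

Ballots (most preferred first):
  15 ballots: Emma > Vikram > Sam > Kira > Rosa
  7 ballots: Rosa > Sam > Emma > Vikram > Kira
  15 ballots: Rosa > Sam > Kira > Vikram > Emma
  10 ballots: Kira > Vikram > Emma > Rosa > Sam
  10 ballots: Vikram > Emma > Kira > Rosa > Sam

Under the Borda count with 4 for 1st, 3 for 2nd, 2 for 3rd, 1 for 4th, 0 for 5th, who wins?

Vikram

Kira: 15×1 + 7×0 + 15×2 + 10×4 + 10×2 = 105
Emma: 15×4 + 7×2 + 15×0 + 10×2 + 10×3 = 124
Vikram: 15×3 + 7×1 + 15×1 + 10×3 + 10×4 = 137
Rosa: 15×0 + 7×4 + 15×4 + 10×1 + 10×1 = 108
Sam: 15×2 + 7×3 + 15×3 + 10×0 + 10×0 = 96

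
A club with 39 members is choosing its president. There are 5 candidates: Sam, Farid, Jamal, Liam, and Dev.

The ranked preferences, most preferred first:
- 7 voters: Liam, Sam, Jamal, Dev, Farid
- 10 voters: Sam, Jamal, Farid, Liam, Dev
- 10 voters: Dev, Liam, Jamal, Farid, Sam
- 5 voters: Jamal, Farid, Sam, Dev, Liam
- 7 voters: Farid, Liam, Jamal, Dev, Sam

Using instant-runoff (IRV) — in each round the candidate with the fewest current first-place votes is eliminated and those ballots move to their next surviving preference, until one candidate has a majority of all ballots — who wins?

Round 1: Sam 10, Farid 7, Jamal 5, Liam 7, Dev 10. Jamal eliminated.
Round 2: Sam 10, Farid 12, Liam 7, Dev 10. Liam eliminated.
Round 3: Sam 17, Farid 12, Dev 10. Dev eliminated.
Round 4: Sam 17, Farid 22. Farid has a majority (≥20).

Farid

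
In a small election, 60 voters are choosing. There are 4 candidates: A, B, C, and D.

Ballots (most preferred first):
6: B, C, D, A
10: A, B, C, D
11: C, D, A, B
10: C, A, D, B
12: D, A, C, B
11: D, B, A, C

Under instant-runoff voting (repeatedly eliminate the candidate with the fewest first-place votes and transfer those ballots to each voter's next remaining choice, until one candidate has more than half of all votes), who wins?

Round 1: A 10, B 6, C 21, D 23. B eliminated.
Round 2: A 10, C 27, D 23. A eliminated.
Round 3: C 37, D 23. C has a majority (≥31).

C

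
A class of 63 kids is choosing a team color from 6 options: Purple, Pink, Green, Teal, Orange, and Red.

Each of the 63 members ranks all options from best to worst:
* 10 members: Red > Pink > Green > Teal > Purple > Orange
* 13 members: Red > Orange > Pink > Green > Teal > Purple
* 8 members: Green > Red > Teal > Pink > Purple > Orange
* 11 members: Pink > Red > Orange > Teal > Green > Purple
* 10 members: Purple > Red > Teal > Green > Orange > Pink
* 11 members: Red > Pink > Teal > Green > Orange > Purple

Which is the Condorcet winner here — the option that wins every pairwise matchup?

Red vs Purple: 53–10
Red vs Pink: 52–11
Red vs Green: 55–8
Red vs Teal: 63–0
Red vs Orange: 63–0
Red beats every other option.

Red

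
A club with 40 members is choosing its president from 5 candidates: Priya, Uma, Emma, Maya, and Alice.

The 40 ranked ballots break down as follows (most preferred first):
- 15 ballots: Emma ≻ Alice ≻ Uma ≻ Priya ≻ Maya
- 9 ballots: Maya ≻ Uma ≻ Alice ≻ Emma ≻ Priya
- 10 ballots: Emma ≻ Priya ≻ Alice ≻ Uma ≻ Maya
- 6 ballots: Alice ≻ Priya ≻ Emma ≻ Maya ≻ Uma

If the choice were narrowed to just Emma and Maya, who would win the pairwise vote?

Emma

Emma is ranked above Maya on 31 ballots; Maya above Emma on 9.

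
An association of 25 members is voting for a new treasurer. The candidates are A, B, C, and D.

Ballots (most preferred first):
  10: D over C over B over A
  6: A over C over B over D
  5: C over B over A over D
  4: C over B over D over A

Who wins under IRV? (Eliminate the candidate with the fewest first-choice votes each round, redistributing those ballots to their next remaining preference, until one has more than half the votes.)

C

Round 1: A 6, B 0, C 9, D 10. B eliminated.
Round 2: A 6, C 9, D 10. A eliminated.
Round 3: C 15, D 10. C has a majority (≥13).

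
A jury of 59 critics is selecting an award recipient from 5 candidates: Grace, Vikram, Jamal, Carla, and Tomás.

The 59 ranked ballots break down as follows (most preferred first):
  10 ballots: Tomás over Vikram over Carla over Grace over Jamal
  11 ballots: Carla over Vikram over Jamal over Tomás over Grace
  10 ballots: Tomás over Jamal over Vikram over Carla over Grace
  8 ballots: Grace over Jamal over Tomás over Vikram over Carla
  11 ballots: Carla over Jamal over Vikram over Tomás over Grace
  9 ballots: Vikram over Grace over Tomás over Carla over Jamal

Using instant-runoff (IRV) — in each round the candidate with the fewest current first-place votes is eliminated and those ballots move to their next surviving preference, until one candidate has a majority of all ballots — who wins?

Tomás

Round 1: Grace 8, Vikram 9, Jamal 0, Carla 22, Tomás 20. Jamal eliminated.
Round 2: Grace 8, Vikram 9, Carla 22, Tomás 20. Grace eliminated.
Round 3: Vikram 9, Carla 22, Tomás 28. Vikram eliminated.
Round 4: Carla 22, Tomás 37. Tomás has a majority (≥30).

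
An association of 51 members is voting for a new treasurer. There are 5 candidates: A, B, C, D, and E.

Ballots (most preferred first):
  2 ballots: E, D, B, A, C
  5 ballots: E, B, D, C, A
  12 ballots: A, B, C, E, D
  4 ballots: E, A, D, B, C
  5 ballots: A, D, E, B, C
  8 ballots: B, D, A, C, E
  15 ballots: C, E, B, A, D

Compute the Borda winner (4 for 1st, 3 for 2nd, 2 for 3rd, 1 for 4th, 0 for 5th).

B

A: 2×1 + 5×0 + 12×4 + 4×3 + 5×4 + 8×2 + 15×1 = 113
B: 2×2 + 5×3 + 12×3 + 4×1 + 5×1 + 8×4 + 15×2 = 126
C: 2×0 + 5×1 + 12×2 + 4×0 + 5×0 + 8×1 + 15×4 = 97
D: 2×3 + 5×2 + 12×0 + 4×2 + 5×3 + 8×3 + 15×0 = 63
E: 2×4 + 5×4 + 12×1 + 4×4 + 5×2 + 8×0 + 15×3 = 111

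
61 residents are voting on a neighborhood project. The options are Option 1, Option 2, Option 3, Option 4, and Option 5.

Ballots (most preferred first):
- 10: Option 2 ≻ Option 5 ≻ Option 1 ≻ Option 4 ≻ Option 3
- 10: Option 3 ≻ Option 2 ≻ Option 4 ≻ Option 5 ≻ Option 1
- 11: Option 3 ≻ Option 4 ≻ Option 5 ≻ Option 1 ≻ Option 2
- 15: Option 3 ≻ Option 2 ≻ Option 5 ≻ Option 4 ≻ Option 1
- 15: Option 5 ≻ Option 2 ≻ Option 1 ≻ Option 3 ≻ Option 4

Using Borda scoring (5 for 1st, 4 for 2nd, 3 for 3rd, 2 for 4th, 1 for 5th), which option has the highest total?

Option 1: 10×3 + 10×1 + 11×2 + 15×1 + 15×3 = 122
Option 2: 10×5 + 10×4 + 11×1 + 15×4 + 15×4 = 221
Option 3: 10×1 + 10×5 + 11×5 + 15×5 + 15×2 = 220
Option 4: 10×2 + 10×3 + 11×4 + 15×2 + 15×1 = 139
Option 5: 10×4 + 10×2 + 11×3 + 15×3 + 15×5 = 213

Option 2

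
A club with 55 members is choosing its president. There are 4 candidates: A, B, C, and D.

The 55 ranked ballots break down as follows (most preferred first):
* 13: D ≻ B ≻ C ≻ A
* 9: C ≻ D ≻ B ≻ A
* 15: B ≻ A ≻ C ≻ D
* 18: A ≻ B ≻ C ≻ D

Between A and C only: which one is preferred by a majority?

A

A is ranked above C on 33 ballots; C above A on 22.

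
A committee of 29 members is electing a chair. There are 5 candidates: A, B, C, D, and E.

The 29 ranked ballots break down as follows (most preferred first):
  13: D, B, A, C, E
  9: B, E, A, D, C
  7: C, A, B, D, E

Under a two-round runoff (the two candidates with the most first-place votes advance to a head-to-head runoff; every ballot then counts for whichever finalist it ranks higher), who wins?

Round 1 first-place votes: A 0, B 9, C 7, D 13, E 0. D and B advance.
Runoff: D is ranked above B on 13 ballots, B above D on 16.

B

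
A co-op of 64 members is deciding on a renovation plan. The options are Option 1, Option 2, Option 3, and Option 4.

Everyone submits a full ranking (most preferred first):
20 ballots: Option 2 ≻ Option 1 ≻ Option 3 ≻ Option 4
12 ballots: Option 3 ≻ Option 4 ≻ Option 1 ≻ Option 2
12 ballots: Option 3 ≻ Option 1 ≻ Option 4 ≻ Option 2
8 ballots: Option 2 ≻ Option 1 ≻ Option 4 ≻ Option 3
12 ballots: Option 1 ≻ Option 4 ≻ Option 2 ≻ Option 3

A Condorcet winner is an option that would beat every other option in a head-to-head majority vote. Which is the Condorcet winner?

Option 1 vs Option 2: 36–28
Option 1 vs Option 3: 40–24
Option 1 vs Option 4: 52–12
Option 1 beats every other option.

Option 1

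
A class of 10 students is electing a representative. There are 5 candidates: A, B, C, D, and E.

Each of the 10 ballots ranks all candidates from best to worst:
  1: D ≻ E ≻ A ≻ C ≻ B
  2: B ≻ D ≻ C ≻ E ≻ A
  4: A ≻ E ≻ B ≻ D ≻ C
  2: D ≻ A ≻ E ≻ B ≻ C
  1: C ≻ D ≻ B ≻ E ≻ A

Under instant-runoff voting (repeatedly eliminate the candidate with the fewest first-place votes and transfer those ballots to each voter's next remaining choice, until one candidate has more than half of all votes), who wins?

D

Round 1: A 4, B 2, C 1, D 3, E 0. E eliminated.
Round 2: A 4, B 2, C 1, D 3. C eliminated.
Round 3: A 4, B 2, D 4. B eliminated.
Round 4: A 4, D 6. D has a majority (≥6).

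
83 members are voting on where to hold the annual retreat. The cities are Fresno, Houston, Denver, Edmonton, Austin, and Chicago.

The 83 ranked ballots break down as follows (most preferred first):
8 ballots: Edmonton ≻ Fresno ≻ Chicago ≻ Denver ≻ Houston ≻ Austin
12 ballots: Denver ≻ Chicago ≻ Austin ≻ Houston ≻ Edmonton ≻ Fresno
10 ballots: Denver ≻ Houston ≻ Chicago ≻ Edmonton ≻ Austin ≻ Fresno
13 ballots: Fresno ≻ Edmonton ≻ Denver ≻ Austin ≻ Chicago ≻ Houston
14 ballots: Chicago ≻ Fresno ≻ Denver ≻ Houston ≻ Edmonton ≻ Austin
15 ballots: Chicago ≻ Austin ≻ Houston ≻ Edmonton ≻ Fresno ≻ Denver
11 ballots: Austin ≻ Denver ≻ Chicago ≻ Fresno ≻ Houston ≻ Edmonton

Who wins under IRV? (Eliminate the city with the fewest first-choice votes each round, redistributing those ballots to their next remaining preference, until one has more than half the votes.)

Denver

Round 1: Fresno 13, Houston 0, Denver 22, Edmonton 8, Austin 11, Chicago 29. Houston eliminated.
Round 2: Fresno 13, Denver 22, Edmonton 8, Austin 11, Chicago 29. Edmonton eliminated.
Round 3: Fresno 21, Denver 22, Austin 11, Chicago 29. Austin eliminated.
Round 4: Fresno 21, Denver 33, Chicago 29. Fresno eliminated.
Round 5: Denver 46, Chicago 37. Denver has a majority (≥42).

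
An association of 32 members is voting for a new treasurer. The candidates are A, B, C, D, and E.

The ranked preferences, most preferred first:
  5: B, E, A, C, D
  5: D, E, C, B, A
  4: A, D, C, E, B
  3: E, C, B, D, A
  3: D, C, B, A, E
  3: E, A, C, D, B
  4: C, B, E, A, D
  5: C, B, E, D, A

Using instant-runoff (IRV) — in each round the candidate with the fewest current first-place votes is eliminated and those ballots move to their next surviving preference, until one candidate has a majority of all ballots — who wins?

Round 1: A 4, B 5, C 9, D 8, E 6. A eliminated.
Round 2: B 5, C 9, D 12, E 6. B eliminated.
Round 3: C 9, D 12, E 11. C eliminated.
Round 4: D 12, E 20. E has a majority (≥17).

E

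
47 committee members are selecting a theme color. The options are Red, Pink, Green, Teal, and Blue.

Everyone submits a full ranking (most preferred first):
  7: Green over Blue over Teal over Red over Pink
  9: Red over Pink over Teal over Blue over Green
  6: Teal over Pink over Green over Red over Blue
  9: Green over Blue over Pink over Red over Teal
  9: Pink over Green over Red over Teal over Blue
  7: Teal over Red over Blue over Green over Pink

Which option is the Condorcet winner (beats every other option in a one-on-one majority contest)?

Pink vs Red: 24–23
Pink vs Green: 24–23
Pink vs Teal: 27–20
Pink vs Blue: 24–23
Pink beats every other option.

Pink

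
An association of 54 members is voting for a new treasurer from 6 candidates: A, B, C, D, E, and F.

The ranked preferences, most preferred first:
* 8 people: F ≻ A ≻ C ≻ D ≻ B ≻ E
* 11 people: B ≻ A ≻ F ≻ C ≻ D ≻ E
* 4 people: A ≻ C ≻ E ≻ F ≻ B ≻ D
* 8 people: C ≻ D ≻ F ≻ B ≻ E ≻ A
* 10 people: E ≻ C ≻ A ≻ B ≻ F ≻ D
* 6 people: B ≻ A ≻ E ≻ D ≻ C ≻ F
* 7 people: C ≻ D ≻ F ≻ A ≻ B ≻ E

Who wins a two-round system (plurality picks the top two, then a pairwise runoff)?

Round 1 first-place votes: A 4, B 17, C 15, D 0, E 10, F 8. B and C advance.
Runoff: B is ranked above C on 17 ballots, C above B on 37.

C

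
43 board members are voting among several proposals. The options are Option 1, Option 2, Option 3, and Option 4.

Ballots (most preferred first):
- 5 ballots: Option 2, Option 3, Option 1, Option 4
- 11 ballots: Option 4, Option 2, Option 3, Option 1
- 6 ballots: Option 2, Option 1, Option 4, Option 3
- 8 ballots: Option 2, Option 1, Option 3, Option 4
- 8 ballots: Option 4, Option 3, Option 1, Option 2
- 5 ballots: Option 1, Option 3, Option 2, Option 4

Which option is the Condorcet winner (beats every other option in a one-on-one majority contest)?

Option 2 vs Option 1: 30–13
Option 2 vs Option 3: 30–13
Option 2 vs Option 4: 24–19
Option 2 beats every other option.

Option 2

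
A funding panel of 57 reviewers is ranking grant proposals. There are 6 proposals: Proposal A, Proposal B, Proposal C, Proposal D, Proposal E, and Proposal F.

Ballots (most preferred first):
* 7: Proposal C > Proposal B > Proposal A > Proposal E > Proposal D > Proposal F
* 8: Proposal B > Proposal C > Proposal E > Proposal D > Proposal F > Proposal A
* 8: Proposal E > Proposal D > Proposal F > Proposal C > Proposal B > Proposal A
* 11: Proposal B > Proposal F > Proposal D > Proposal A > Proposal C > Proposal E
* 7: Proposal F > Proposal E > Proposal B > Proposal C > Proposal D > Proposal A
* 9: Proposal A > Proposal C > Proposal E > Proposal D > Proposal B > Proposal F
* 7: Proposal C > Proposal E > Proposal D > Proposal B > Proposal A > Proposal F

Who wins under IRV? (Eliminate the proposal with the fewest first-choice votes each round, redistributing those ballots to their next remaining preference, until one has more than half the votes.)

Proposal C

Round 1: Proposal A 9, Proposal B 19, Proposal C 14, Proposal D 0, Proposal E 8, Proposal F 7. Proposal D eliminated.
Round 2: Proposal A 9, Proposal B 19, Proposal C 14, Proposal E 8, Proposal F 7. Proposal F eliminated.
Round 3: Proposal A 9, Proposal B 19, Proposal C 14, Proposal E 15. Proposal A eliminated.
Round 4: Proposal B 19, Proposal C 23, Proposal E 15. Proposal E eliminated.
Round 5: Proposal B 26, Proposal C 31. Proposal C has a majority (≥29).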